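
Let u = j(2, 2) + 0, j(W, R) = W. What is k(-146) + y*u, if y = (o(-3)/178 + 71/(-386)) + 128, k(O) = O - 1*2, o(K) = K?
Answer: 1848218/17177 ≈ 107.60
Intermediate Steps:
u = 2 (u = 2 + 0 = 2)
k(O) = -2 + O (k(O) = O - 2 = -2 + O)
y = 2195207/17177 (y = (-3/178 + 71/(-386)) + 128 = (-3*1/178 + 71*(-1/386)) + 128 = (-3/178 - 71/386) + 128 = -3449/17177 + 128 = 2195207/17177 ≈ 127.80)
k(-146) + y*u = (-2 - 146) + (2195207/17177)*2 = -148 + 4390414/17177 = 1848218/17177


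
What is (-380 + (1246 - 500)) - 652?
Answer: -286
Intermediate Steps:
(-380 + (1246 - 500)) - 652 = (-380 + 746) - 652 = 366 - 652 = -286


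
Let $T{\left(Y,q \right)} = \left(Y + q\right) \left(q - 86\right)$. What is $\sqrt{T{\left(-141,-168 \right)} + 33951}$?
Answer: $93 \sqrt{13} \approx 335.32$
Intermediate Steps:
$T{\left(Y,q \right)} = \left(-86 + q\right) \left(Y + q\right)$ ($T{\left(Y,q \right)} = \left(Y + q\right) \left(-86 + q\right) = \left(-86 + q\right) \left(Y + q\right)$)
$\sqrt{T{\left(-141,-168 \right)} + 33951} = \sqrt{\left(\left(-168\right)^{2} - -12126 - -14448 - -23688\right) + 33951} = \sqrt{\left(28224 + 12126 + 14448 + 23688\right) + 33951} = \sqrt{78486 + 33951} = \sqrt{112437} = 93 \sqrt{13}$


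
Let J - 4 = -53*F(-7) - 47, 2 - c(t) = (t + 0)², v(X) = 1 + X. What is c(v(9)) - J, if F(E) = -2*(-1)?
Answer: 51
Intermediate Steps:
F(E) = 2
c(t) = 2 - t² (c(t) = 2 - (t + 0)² = 2 - t²)
J = -149 (J = 4 + (-53*2 - 47) = 4 + (-106 - 47) = 4 - 153 = -149)
c(v(9)) - J = (2 - (1 + 9)²) - 1*(-149) = (2 - 1*10²) + 149 = (2 - 1*100) + 149 = (2 - 100) + 149 = -98 + 149 = 51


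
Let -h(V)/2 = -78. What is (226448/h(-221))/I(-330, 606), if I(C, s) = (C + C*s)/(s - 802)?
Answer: 5547976/3906045 ≈ 1.4204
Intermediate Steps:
I(C, s) = (C + C*s)/(-802 + s)
h(V) = 156 (h(V) = -2*(-78) = 156)
(226448/h(-221))/I(-330, 606) = (226448/156)/((-330*(1 + 606)/(-802 + 606))) = (226448*(1/156))/((-330*607/(-196))) = 56612/(39*((-330*(-1/196)*607))) = 56612/(39*(100155/98)) = (56612/39)*(98/100155) = 5547976/3906045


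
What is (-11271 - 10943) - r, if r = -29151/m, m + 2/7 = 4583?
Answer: -237466283/10693 ≈ -22208.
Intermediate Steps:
m = 32079/7 (m = -2/7 + 4583 = 32079/7 ≈ 4582.7)
r = -68019/10693 (r = -29151/32079/7 = -29151*7/32079 = -68019/10693 ≈ -6.3611)
(-11271 - 10943) - r = (-11271 - 10943) - 1*(-68019/10693) = -22214 + 68019/10693 = -237466283/10693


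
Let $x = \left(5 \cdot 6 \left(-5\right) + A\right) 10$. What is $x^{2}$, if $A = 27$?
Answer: $1512900$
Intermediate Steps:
$x = -1230$ ($x = \left(5 \cdot 6 \left(-5\right) + 27\right) 10 = \left(30 \left(-5\right) + 27\right) 10 = \left(-150 + 27\right) 10 = \left(-123\right) 10 = -1230$)
$x^{2} = \left(-1230\right)^{2} = 1512900$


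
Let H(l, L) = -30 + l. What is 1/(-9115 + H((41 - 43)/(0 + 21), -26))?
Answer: -21/192047 ≈ -0.00010935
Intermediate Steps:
1/(-9115 + H((41 - 43)/(0 + 21), -26)) = 1/(-9115 + (-30 + (41 - 43)/(0 + 21))) = 1/(-9115 + (-30 - 2/21)) = 1/(-9115 - 632/21) = 1/(-192047/21) = -21/192047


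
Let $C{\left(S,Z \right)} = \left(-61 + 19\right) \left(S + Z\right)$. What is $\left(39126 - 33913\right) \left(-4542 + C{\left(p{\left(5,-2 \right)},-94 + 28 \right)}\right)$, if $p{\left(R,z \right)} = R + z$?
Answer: $-9883848$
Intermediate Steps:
$C{\left(S,Z \right)} = - 42 S - 42 Z$ ($C{\left(S,Z \right)} = - 42 \left(S + Z\right) = - 42 S - 42 Z$)
$\left(39126 - 33913\right) \left(-4542 + C{\left(p{\left(5,-2 \right)},-94 + 28 \right)}\right) = \left(39126 - 33913\right) \left(-4542 - \left(42 \left(-94 + 28\right) + 42 \left(5 - 2\right)\right)\right) = 5213 \left(-4542 - -2646\right) = 5213 \left(-4542 + \left(-126 + 2772\right)\right) = 5213 \left(-4542 + 2646\right) = 5213 \left(-1896\right) = -9883848$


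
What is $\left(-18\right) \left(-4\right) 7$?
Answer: $504$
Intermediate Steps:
$\left(-18\right) \left(-4\right) 7 = 72 \cdot 7 = 504$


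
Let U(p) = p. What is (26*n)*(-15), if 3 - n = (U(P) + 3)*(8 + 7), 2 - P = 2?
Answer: 16380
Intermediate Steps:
P = 0 (P = 2 - 1*2 = 2 - 2 = 0)
n = -42 (n = 3 - (0 + 3)*(8 + 7) = 3 - 3*15 = 3 - 1*45 = 3 - 45 = -42)
(26*n)*(-15) = (26*(-42))*(-15) = -1092*(-15) = 16380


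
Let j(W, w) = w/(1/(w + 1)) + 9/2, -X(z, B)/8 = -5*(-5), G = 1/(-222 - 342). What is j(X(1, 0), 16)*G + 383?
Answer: 431471/1128 ≈ 382.51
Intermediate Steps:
G = -1/564 (G = 1/(-564) = -1/564 ≈ -0.0017731)
X(z, B) = -200 (X(z, B) = -(-40)*(-5) = -8*25 = -200)
j(W, w) = 9/2 + w*(1 + w) (j(W, w) = w/(1/(1 + w)) + 9*(½) = w*(1 + w) + 9/2 = 9/2 + w*(1 + w))
j(X(1, 0), 16)*G + 383 = (9/2 + 16 + 16²)*(-1/564) + 383 = (9/2 + 16 + 256)*(-1/564) + 383 = (553/2)*(-1/564) + 383 = -553/1128 + 383 = 431471/1128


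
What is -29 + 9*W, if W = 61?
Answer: 520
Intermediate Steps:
-29 + 9*W = -29 + 9*61 = -29 + 549 = 520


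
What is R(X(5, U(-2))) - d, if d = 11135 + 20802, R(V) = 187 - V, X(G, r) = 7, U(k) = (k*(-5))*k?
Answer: -31757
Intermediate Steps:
U(k) = -5*k**2 (U(k) = (-5*k)*k = -5*k**2)
d = 31937
R(X(5, U(-2))) - d = (187 - 1*7) - 1*31937 = (187 - 7) - 31937 = 180 - 31937 = -31757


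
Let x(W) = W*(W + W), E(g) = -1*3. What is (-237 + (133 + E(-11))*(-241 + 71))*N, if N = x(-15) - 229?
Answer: -4936477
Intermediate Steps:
E(g) = -3
x(W) = 2*W² (x(W) = W*(2*W) = 2*W²)
N = 221 (N = 2*(-15)² - 229 = 2*225 - 229 = 450 - 229 = 221)
(-237 + (133 + E(-11))*(-241 + 71))*N = (-237 + (133 - 3)*(-241 + 71))*221 = (-237 + 130*(-170))*221 = (-237 - 22100)*221 = -22337*221 = -4936477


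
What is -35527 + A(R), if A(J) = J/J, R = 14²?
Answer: -35526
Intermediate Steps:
R = 196
A(J) = 1
-35527 + A(R) = -35527 + 1 = -35526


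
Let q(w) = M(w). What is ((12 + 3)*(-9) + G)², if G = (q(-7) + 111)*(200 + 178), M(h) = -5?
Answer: 1594644489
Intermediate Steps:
q(w) = -5
G = 40068 (G = (-5 + 111)*(200 + 178) = 106*378 = 40068)
((12 + 3)*(-9) + G)² = ((12 + 3)*(-9) + 40068)² = (15*(-9) + 40068)² = (-135 + 40068)² = 39933² = 1594644489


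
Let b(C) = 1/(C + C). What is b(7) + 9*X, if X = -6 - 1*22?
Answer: -3527/14 ≈ -251.93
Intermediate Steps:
b(C) = 1/(2*C)
X = -28 (X = -6 - 22 = -28)
b(7) + 9*X = (½)/7 + 9*(-28) = (½)*(⅐) - 252 = 1/14 - 252 = -3527/14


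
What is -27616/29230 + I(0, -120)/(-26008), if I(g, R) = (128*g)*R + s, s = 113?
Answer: -360769959/380106920 ≈ -0.94913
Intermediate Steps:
I(g, R) = 113 + 128*R*g (I(g, R) = (128*g)*R + 113 = 128*R*g + 113 = 113 + 128*R*g)
-27616/29230 + I(0, -120)/(-26008) = -27616/29230 + (113 + 128*(-120)*0)/(-26008) = -27616*1/29230 + (113 + 0)*(-1/26008) = -13808/14615 + 113*(-1/26008) = -13808/14615 - 113/26008 = -360769959/380106920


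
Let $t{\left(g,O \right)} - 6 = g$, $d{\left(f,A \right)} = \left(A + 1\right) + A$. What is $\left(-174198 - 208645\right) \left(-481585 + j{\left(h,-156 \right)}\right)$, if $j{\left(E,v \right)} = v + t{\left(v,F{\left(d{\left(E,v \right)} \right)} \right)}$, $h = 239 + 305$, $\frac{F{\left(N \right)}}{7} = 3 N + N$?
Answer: $184488596113$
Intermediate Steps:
$d{\left(f,A \right)} = 1 + 2 A$ ($d{\left(f,A \right)} = \left(1 + A\right) + A = 1 + 2 A$)
$F{\left(N \right)} = 28 N$ ($F{\left(N \right)} = 7 \left(3 N + N\right) = 7 \cdot 4 N = 28 N$)
$t{\left(g,O \right)} = 6 + g$
$h = 544$
$j{\left(E,v \right)} = 6 + 2 v$ ($j{\left(E,v \right)} = v + \left(6 + v\right) = 6 + 2 v$)
$\left(-174198 - 208645\right) \left(-481585 + j{\left(h,-156 \right)}\right) = \left(-174198 - 208645\right) \left(-481585 + \left(6 + 2 \left(-156\right)\right)\right) = - 382843 \left(-481585 + \left(6 - 312\right)\right) = - 382843 \left(-481585 - 306\right) = \left(-382843\right) \left(-481891\right) = 184488596113$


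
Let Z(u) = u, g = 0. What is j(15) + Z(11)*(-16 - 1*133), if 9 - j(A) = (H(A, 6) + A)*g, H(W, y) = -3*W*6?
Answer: -1630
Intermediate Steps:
H(W, y) = -18*W
j(A) = 9 (j(A) = 9 - (-18*A + A)*0 = 9 - (-17*A)*0 = 9 - 1*0 = 9 + 0 = 9)
j(15) + Z(11)*(-16 - 1*133) = 9 + 11*(-16 - 1*133) = 9 + 11*(-16 - 133) = 9 + 11*(-149) = 9 - 1639 = -1630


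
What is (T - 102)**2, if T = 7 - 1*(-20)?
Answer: 5625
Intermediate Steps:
T = 27 (T = 7 + 20 = 27)
(T - 102)**2 = (27 - 102)**2 = (-75)**2 = 5625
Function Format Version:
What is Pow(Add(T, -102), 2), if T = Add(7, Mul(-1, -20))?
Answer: 5625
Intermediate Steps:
T = 27 (T = Add(7, 20) = 27)
Pow(Add(T, -102), 2) = Pow(Add(27, -102), 2) = Pow(-75, 2) = 5625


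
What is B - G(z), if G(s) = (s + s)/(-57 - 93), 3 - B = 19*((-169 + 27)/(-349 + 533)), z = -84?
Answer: 38049/2300 ≈ 16.543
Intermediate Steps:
B = 1625/92 (B = 3 - 19*(-169 + 27)/(-349 + 533) = 3 - 19*(-142/184) = 3 - 19*(-142*1/184) = 3 - 19*(-71)/92 = 3 - 1*(-1349/92) = 3 + 1349/92 = 1625/92 ≈ 17.663)
G(s) = -s/75 (G(s) = (2*s)/(-150) = (2*s)*(-1/150) = -s/75)
B - G(z) = 1625/92 - (-1)*(-84)/75 = 1625/92 - 1*28/25 = 1625/92 - 28/25 = 38049/2300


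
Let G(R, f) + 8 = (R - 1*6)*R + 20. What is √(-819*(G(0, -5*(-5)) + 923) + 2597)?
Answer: 4*I*√47698 ≈ 873.59*I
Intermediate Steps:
G(R, f) = 12 + R*(-6 + R) (G(R, f) = -8 + ((R - 1*6)*R + 20) = -8 + ((R - 6)*R + 20) = -8 + ((-6 + R)*R + 20) = -8 + (R*(-6 + R) + 20) = -8 + (20 + R*(-6 + R)) = 12 + R*(-6 + R))
√(-819*(G(0, -5*(-5)) + 923) + 2597) = √(-819*((12 + 0² - 6*0) + 923) + 2597) = √(-819*((12 + 0 + 0) + 923) + 2597) = √(-819*(12 + 923) + 2597) = √(-819*935 + 2597) = √(-765765 + 2597) = √(-763168) = 4*I*√47698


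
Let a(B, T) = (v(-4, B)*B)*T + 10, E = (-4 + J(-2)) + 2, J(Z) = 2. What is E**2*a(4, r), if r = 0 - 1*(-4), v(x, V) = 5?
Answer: 0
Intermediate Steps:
r = 4 (r = 0 + 4 = 4)
E = 0 (E = (-4 + 2) + 2 = -2 + 2 = 0)
a(B, T) = 10 + 5*B*T (a(B, T) = (5*B)*T + 10 = 5*B*T + 10 = 10 + 5*B*T)
E**2*a(4, r) = 0**2*(10 + 5*4*4) = 0*(10 + 80) = 0*90 = 0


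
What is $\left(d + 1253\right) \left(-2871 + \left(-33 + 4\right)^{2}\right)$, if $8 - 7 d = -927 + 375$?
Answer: $-2705990$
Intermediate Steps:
$d = 80$ ($d = \frac{8}{7} - \frac{-927 + 375}{7} = \frac{8}{7} - - \frac{552}{7} = \frac{8}{7} + \frac{552}{7} = 80$)
$\left(d + 1253\right) \left(-2871 + \left(-33 + 4\right)^{2}\right) = \left(80 + 1253\right) \left(-2871 + \left(-33 + 4\right)^{2}\right) = 1333 \left(-2871 + \left(-29\right)^{2}\right) = 1333 \left(-2871 + 841\right) = 1333 \left(-2030\right) = -2705990$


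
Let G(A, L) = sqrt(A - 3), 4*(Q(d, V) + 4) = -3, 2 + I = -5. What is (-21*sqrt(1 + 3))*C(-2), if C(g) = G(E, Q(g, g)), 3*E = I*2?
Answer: -14*I*sqrt(69) ≈ -116.29*I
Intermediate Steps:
I = -7 (I = -2 - 5 = -7)
Q(d, V) = -19/4 (Q(d, V) = -4 + (1/4)*(-3) = -4 - 3/4 = -19/4)
E = -14/3 (E = (-7*2)/3 = (1/3)*(-14) = -14/3 ≈ -4.6667)
G(A, L) = sqrt(-3 + A)
C(g) = I*sqrt(69)/3 (C(g) = sqrt(-3 - 14/3) = sqrt(-23/3) = I*sqrt(69)/3)
(-21*sqrt(1 + 3))*C(-2) = (-21*sqrt(1 + 3))*(I*sqrt(69)/3) = (-21*sqrt(4))*(I*sqrt(69)/3) = (-21*2)*(I*sqrt(69)/3) = -14*I*sqrt(69)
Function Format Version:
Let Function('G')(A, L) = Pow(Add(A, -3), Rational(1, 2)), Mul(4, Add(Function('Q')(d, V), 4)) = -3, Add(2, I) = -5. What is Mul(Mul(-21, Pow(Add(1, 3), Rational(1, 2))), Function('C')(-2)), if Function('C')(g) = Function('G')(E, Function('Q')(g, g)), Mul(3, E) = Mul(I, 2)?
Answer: Mul(-14, I, Pow(69, Rational(1, 2))) ≈ Mul(-116.29, I)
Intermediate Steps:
I = -7 (I = Add(-2, -5) = -7)
Function('Q')(d, V) = Rational(-19, 4) (Function('Q')(d, V) = Add(-4, Mul(Rational(1, 4), -3)) = Add(-4, Rational(-3, 4)) = Rational(-19, 4))
E = Rational(-14, 3) (E = Mul(Rational(1, 3), Mul(-7, 2)) = Mul(Rational(1, 3), -14) = Rational(-14, 3) ≈ -4.6667)
Function('G')(A, L) = Pow(Add(-3, A), Rational(1, 2))
Function('C')(g) = Mul(Rational(1, 3), I, Pow(69, Rational(1, 2))) (Function('C')(g) = Pow(Add(-3, Rational(-14, 3)), Rational(1, 2)) = Pow(Rational(-23, 3), Rational(1, 2)) = Mul(Rational(1, 3), I, Pow(69, Rational(1, 2))))
Mul(Mul(-21, Pow(Add(1, 3), Rational(1, 2))), Function('C')(-2)) = Mul(Mul(-21, Pow(Add(1, 3), Rational(1, 2))), Mul(Rational(1, 3), I, Pow(69, Rational(1, 2)))) = Mul(Mul(-21, Pow(4, Rational(1, 2))), Mul(Rational(1, 3), I, Pow(69, Rational(1, 2)))) = Mul(Mul(-21, 2), Mul(Rational(1, 3), I, Pow(69, Rational(1, 2)))) = Mul(-42, Mul(Rational(1, 3), I, Pow(69, Rational(1, 2)))) = Mul(-14, I, Pow(69, Rational(1, 2)))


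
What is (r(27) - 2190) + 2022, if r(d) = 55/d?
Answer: -4481/27 ≈ -165.96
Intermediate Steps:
(r(27) - 2190) + 2022 = (55/27 - 2190) + 2022 = -59075/27 + 2022 = -4481/27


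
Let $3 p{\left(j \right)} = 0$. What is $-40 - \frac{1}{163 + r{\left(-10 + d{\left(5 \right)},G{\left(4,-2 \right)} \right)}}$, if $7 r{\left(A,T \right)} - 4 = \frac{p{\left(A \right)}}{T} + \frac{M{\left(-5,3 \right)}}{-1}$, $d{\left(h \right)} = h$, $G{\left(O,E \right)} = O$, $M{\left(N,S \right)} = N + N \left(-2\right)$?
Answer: $- \frac{45607}{1140} \approx -40.006$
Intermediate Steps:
$M{\left(N,S \right)} = - N$ ($M{\left(N,S \right)} = N - 2 N = - N$)
$p{\left(j \right)} = 0$ ($p{\left(j \right)} = \frac{1}{3} \cdot 0 = 0$)
$r{\left(A,T \right)} = - \frac{1}{7}$ ($r{\left(A,T \right)} = \frac{4}{7} + \frac{\frac{0}{T} + \frac{\left(-1\right) \left(-5\right)}{-1}}{7} = \frac{4}{7} + \frac{0 + 5 \left(-1\right)}{7} = \frac{4}{7} + \frac{0 - 5}{7} = \frac{4}{7} + \frac{1}{7} \left(-5\right) = \frac{4}{7} - \frac{5}{7} = - \frac{1}{7}$)
$-40 - \frac{1}{163 + r{\left(-10 + d{\left(5 \right)},G{\left(4,-2 \right)} \right)}} = -40 - \frac{1}{163 - \frac{1}{7}} = -40 - \frac{1}{\frac{1140}{7}} = -40 - \frac{7}{1140} = - \frac{45607}{1140}$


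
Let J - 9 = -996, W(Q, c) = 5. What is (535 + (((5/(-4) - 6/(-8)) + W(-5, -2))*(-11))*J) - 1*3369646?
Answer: -6640509/2 ≈ -3.3203e+6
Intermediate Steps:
J = -987 (J = 9 - 996 = -987)
(535 + (((5/(-4) - 6/(-8)) + W(-5, -2))*(-11))*J) - 1*3369646 = (535 + (((5/(-4) - 6/(-8)) + 5)*(-11))*(-987)) - 1*3369646 = (535 + (((5*(-¼) - 6*(-⅛)) + 5)*(-11))*(-987)) - 3369646 = (535 + (((-5/4 + ¾) + 5)*(-11))*(-987)) - 3369646 = (535 + ((-½ + 5)*(-11))*(-987)) - 3369646 = (535 + ((9/2)*(-11))*(-987)) - 3369646 = (535 - 99/2*(-987)) - 3369646 = (535 + 97713/2) - 3369646 = 98783/2 - 3369646 = -6640509/2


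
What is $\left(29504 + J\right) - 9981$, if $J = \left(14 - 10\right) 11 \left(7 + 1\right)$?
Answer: $19875$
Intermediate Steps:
$J = 352$ ($J = 4 \cdot 11 \cdot 8 = 44 \cdot 8 = 352$)
$\left(29504 + J\right) - 9981 = \left(29504 + 352\right) - 9981 = 29856 - 9981 = 19875$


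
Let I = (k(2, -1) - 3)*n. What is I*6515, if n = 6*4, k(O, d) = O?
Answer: -156360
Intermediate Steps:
n = 24
I = -24 (I = (2 - 3)*24 = -1*24 = -24)
I*6515 = -24*6515 = -156360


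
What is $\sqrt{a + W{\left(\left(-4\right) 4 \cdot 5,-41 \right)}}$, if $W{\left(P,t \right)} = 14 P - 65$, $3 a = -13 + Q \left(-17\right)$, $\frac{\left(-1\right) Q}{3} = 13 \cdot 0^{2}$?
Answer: $\frac{4 i \sqrt{669}}{3} \approx 34.487 i$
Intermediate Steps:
$Q = 0$ ($Q = - 3 \cdot 13 \cdot 0^{2} = - 3 \cdot 13 \cdot 0 = \left(-3\right) 0 = 0$)
$a = - \frac{13}{3}$ ($a = \frac{-13 + 0 \left(-17\right)}{3} = \frac{-13 + 0}{3} = \frac{1}{3} \left(-13\right) = - \frac{13}{3} \approx -4.3333$)
$W{\left(P,t \right)} = -65 + 14 P$
$\sqrt{a + W{\left(\left(-4\right) 4 \cdot 5,-41 \right)}} = \sqrt{- \frac{13}{3} + \left(-65 + 14 \left(-4\right) 4 \cdot 5\right)} = \sqrt{- \frac{13}{3} + \left(-65 + 14 \left(\left(-16\right) 5\right)\right)} = \sqrt{- \frac{13}{3} + \left(-65 + 14 \left(-80\right)\right)} = \sqrt{- \frac{13}{3} - 1185} = \sqrt{- \frac{3568}{3}} = \frac{4 i \sqrt{669}}{3}$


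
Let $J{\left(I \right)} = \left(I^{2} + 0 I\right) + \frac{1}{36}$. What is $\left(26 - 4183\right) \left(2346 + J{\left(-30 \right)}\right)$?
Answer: $- \frac{485774549}{36} \approx -1.3494 \cdot 10^{7}$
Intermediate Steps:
$J{\left(I \right)} = \frac{1}{36} + I^{2}$ ($J{\left(I \right)} = \left(I^{2} + 0\right) + \frac{1}{36} = I^{2} + \frac{1}{36} = \frac{1}{36} + I^{2}$)
$\left(26 - 4183\right) \left(2346 + J{\left(-30 \right)}\right) = \left(26 - 4183\right) \left(2346 + \left(\frac{1}{36} + \left(-30\right)^{2}\right)\right) = \left(26 - 4183\right) \left(2346 + \left(\frac{1}{36} + 900\right)\right) = - 4157 \left(2346 + \frac{32401}{36}\right) = \left(-4157\right) \frac{116857}{36} = - \frac{485774549}{36}$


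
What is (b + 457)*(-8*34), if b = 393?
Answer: -231200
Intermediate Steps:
(b + 457)*(-8*34) = (393 + 457)*(-8*34) = 850*(-272) = -231200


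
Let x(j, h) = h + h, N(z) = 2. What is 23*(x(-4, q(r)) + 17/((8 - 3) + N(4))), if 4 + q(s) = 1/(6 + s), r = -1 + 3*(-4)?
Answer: -943/7 ≈ -134.71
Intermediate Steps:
r = -13 (r = -1 - 12 = -13)
q(s) = -4 + 1/(6 + s)
x(j, h) = 2*h
23*(x(-4, q(r)) + 17/((8 - 3) + N(4))) = 23*(2*((-23 - 4*(-13))/(6 - 13)) + 17/((8 - 3) + 2)) = 23*(2*((-23 + 52)/(-7)) + 17/(5 + 2)) = 23*(2*(-⅐*29) + 17/7) = 23*(2*(-29/7) + 17*(⅐)) = 23*(-58/7 + 17/7) = 23*(-41/7) = -943/7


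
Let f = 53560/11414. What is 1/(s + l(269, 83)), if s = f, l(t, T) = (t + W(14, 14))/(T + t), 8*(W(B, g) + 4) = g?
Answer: 56192/306263 ≈ 0.18348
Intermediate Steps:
W(B, g) = -4 + g/8
l(t, T) = (-9/4 + t)/(T + t) (l(t, T) = (t + (-4 + (1/8)*14))/(T + t) = (t + (-4 + 7/4))/(T + t) = (t - 9/4)/(T + t) = (-9/4 + t)/(T + t))
f = 2060/439 (f = 53560*(1/11414) = 2060/439 ≈ 4.6925)
s = 2060/439 ≈ 4.6925
1/(s + l(269, 83)) = 1/(2060/439 + (-9/4 + 269)/(83 + 269)) = 1/(2060/439 + (1067/4)/352) = 1/(2060/439 + (1/352)*(1067/4)) = 1/(2060/439 + 97/128) = 1/(306263/56192) = 56192/306263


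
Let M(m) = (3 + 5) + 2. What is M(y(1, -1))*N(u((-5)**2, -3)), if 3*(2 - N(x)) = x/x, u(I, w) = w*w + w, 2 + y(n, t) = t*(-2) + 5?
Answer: 50/3 ≈ 16.667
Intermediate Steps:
y(n, t) = 3 - 2*t (y(n, t) = -2 + (t*(-2) + 5) = -2 + (-2*t + 5) = -2 + (5 - 2*t) = 3 - 2*t)
u(I, w) = w + w**2 (u(I, w) = w**2 + w = w + w**2)
M(m) = 10 (M(m) = 8 + 2 = 10)
N(x) = 5/3 (N(x) = 2 - x/(3*x) = 2 - 1/3*1 = 2 - 1/3 = 5/3)
M(y(1, -1))*N(u((-5)**2, -3)) = 10*(5/3) = 50/3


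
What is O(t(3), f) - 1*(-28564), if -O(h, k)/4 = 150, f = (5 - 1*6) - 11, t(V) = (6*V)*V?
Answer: 27964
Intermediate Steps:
t(V) = 6*V²
f = -12 (f = (5 - 6) - 11 = -1 - 11 = -12)
O(h, k) = -600 (O(h, k) = -4*150 = -600)
O(t(3), f) - 1*(-28564) = -600 - 1*(-28564) = -600 + 28564 = 27964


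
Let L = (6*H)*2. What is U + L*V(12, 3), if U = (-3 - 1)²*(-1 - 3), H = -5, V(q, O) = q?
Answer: -784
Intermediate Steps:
L = -60 (L = (6*(-5))*2 = -30*2 = -60)
U = -64 (U = (-4)²*(-4) = 16*(-4) = -64)
U + L*V(12, 3) = -64 - 60*12 = -64 - 720 = -784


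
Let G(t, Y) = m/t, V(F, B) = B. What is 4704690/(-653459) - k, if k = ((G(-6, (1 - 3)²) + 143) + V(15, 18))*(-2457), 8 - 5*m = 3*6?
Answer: 259023829074/653459 ≈ 3.9639e+5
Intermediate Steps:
m = -2 (m = 8/5 - 3*6/5 = 8/5 - ⅕*18 = 8/5 - 18/5 = -2)
G(t, Y) = -2/t
k = -396396 (k = ((-2/(-6) + 143) + 18)*(-2457) = ((-2*(-⅙) + 143) + 18)*(-2457) = ((⅓ + 143) + 18)*(-2457) = (430/3 + 18)*(-2457) = (484/3)*(-2457) = -396396)
4704690/(-653459) - k = 4704690/(-653459) - 1*(-396396) = 4704690*(-1/653459) + 396396 = -4704690/653459 + 396396 = 259023829074/653459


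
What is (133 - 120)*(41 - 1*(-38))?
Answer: 1027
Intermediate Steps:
(133 - 120)*(41 - 1*(-38)) = 13*(41 + 38) = 13*79 = 1027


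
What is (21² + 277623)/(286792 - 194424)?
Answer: 17379/5773 ≈ 3.0104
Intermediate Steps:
(21² + 277623)/(286792 - 194424) = (441 + 277623)/92368 = 278064*(1/92368) = 17379/5773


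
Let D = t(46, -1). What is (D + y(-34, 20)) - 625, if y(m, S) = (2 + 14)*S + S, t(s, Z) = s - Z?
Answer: -238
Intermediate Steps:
y(m, S) = 17*S (y(m, S) = 16*S + S = 17*S)
D = 47 (D = 46 - 1*(-1) = 46 + 1 = 47)
(D + y(-34, 20)) - 625 = (47 + 17*20) - 625 = (47 + 340) - 625 = 387 - 625 = -238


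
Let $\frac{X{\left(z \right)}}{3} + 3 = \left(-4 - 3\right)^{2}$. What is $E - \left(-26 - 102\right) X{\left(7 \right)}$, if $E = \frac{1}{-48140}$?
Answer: $\frac{850344959}{48140} \approx 17664.0$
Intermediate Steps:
$X{\left(z \right)} = 138$ ($X{\left(z \right)} = -9 + 3 \left(-4 - 3\right)^{2} = -9 + 3 \left(-7\right)^{2} = -9 + 3 \cdot 49 = -9 + 147 = 138$)
$E = - \frac{1}{48140} \approx -2.0773 \cdot 10^{-5}$
$E - \left(-26 - 102\right) X{\left(7 \right)} = - \frac{1}{48140} - \left(-26 - 102\right) 138 = - \frac{1}{48140} - \left(-128\right) 138 = - \frac{1}{48140} - -17664 = - \frac{1}{48140} + 17664 = \frac{850344959}{48140}$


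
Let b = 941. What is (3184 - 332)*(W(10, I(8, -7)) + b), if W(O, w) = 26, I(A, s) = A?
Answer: 2757884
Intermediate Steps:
(3184 - 332)*(W(10, I(8, -7)) + b) = (3184 - 332)*(26 + 941) = 2852*967 = 2757884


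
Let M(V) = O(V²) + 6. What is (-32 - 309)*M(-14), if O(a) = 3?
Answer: -3069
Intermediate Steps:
M(V) = 9 (M(V) = 3 + 6 = 9)
(-32 - 309)*M(-14) = (-32 - 309)*9 = -341*9 = -3069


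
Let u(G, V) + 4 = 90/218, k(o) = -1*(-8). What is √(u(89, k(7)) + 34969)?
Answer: 3*√46158230/109 ≈ 186.99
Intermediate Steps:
k(o) = 8
u(G, V) = -391/109 (u(G, V) = -4 + 90/218 = -4 + 90*(1/218) = -4 + 45/109 = -391/109)
√(u(89, k(7)) + 34969) = √(-391/109 + 34969) = √(3811230/109) = 3*√46158230/109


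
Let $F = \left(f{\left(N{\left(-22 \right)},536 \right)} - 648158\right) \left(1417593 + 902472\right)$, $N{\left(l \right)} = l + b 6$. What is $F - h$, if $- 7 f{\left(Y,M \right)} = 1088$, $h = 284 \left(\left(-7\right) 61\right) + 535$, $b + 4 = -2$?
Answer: $- \frac{10528904217479}{7} \approx -1.5041 \cdot 10^{12}$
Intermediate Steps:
$b = -6$ ($b = -4 - 2 = -6$)
$h = -120733$ ($h = 284 \left(-427\right) + 535 = -121268 + 535 = -120733$)
$N{\left(l \right)} = -36 + l$ ($N{\left(l \right)} = l - 36 = -36 + l$)
$f{\left(Y,M \right)} = - \frac{1088}{7}$ ($f{\left(Y,M \right)} = \left(- \frac{1}{7}\right) 1088 = - \frac{1088}{7}$)
$F = - \frac{10528905062610}{7}$ ($F = \left(- \frac{1088}{7} - 648158\right) \left(1417593 + 902472\right) = \left(- \frac{4538194}{7}\right) 2320065 = - \frac{10528905062610}{7} \approx -1.5041 \cdot 10^{12}$)
$F - h = - \frac{10528905062610}{7} - -120733 = - \frac{10528905062610}{7} + 120733 = - \frac{10528904217479}{7}$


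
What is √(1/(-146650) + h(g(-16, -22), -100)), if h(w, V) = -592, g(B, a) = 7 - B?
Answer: I*√509267354666/29330 ≈ 24.331*I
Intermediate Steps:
√(1/(-146650) + h(g(-16, -22), -100)) = √(1/(-146650) - 592) = √(-1/146650 - 592) = √(-86816801/146650) = I*√509267354666/29330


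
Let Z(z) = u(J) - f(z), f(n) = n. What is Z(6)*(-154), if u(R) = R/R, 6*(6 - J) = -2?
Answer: 770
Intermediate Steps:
J = 19/3 (J = 6 - ⅙*(-2) = 6 + ⅓ = 19/3 ≈ 6.3333)
u(R) = 1
Z(z) = 1 - z
Z(6)*(-154) = (1 - 1*6)*(-154) = (1 - 6)*(-154) = -5*(-154) = 770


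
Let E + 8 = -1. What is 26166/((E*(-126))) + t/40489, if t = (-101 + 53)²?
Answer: 25286855/1093203 ≈ 23.131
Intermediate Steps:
E = -9 (E = -8 - 1 = -9)
t = 2304 (t = (-48)² = 2304)
26166/((E*(-126))) + t/40489 = 26166/((-9*(-126))) + 2304/40489 = 26166/1134 + 2304*(1/40489) = 26166*(1/1134) + 2304/40489 = 623/27 + 2304/40489 = 25286855/1093203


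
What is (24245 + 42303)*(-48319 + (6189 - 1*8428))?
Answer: -3364533784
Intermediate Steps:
(24245 + 42303)*(-48319 + (6189 - 1*8428)) = 66548*(-48319 + (6189 - 8428)) = 66548*(-48319 - 2239) = 66548*(-50558) = -3364533784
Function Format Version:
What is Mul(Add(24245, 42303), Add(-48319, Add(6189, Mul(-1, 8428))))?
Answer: -3364533784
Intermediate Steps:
Mul(Add(24245, 42303), Add(-48319, Add(6189, Mul(-1, 8428)))) = Mul(66548, Add(-48319, Add(6189, -8428))) = Mul(66548, Add(-48319, -2239)) = Mul(66548, -50558) = -3364533784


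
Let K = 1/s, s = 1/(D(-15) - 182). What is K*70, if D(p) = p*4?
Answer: -16940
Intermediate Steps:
D(p) = 4*p
s = -1/242 (s = 1/(4*(-15) - 182) = 1/(-60 - 182) = 1/(-242) = -1/242 ≈ -0.0041322)
K = -242 (K = 1/(-1/242) = -242)
K*70 = -242*70 = -16940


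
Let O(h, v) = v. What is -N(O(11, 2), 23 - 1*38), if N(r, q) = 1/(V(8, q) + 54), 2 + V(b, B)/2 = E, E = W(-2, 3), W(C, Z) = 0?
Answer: -1/50 ≈ -0.020000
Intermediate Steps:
E = 0
V(b, B) = -4 (V(b, B) = -4 + 2*0 = -4 + 0 = -4)
N(r, q) = 1/50 (N(r, q) = 1/(-4 + 54) = 1/50)
-N(O(11, 2), 23 - 1*38) = -1*1/50 = -1/50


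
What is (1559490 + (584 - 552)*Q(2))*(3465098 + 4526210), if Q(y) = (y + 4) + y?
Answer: 12464410687768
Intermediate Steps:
Q(y) = 4 + 2*y (Q(y) = (4 + y) + y = 4 + 2*y)
(1559490 + (584 - 552)*Q(2))*(3465098 + 4526210) = (1559490 + (584 - 552)*(4 + 2*2))*(3465098 + 4526210) = (1559490 + 32*(4 + 4))*7991308 = (1559490 + 32*8)*7991308 = (1559490 + 256)*7991308 = 1559746*7991308 = 12464410687768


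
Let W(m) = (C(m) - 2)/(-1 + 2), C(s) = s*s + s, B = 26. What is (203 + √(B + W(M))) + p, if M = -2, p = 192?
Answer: 395 + √26 ≈ 400.10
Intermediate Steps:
C(s) = s + s² (C(s) = s² + s = s + s²)
W(m) = -2 + m*(1 + m) (W(m) = (m*(1 + m) - 2)/(-1 + 2) = (-2 + m*(1 + m))/1 = (-2 + m*(1 + m))*1 = -2 + m*(1 + m))
(203 + √(B + W(M))) + p = (203 + √(26 + (-2 - 2*(1 - 2)))) + 192 = (203 + √(26 + (-2 - 2*(-1)))) + 192 = (203 + √(26 + (-2 + 2))) + 192 = (203 + √(26 + 0)) + 192 = (203 + √26) + 192 = 395 + √26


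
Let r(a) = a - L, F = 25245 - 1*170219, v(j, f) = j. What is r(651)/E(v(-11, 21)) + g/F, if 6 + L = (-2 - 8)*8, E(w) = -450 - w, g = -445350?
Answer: 44331406/31821793 ≈ 1.3931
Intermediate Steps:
F = -144974 (F = 25245 - 170219 = -144974)
L = -86 (L = -6 + (-2 - 8)*8 = -6 - 10*8 = -6 - 80 = -86)
r(a) = 86 + a (r(a) = a - 1*(-86) = a + 86 = 86 + a)
r(651)/E(v(-11, 21)) + g/F = (86 + 651)/(-450 - 1*(-11)) - 445350/(-144974) = 737/(-450 + 11) - 445350*(-1/144974) = 737/(-439) + 222675/72487 = 737*(-1/439) + 222675/72487 = -737/439 + 222675/72487 = 44331406/31821793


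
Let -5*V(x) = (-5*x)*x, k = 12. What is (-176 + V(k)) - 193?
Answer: -225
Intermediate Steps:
V(x) = x² (V(x) = -(-5*x)*x/5 = -(-1)*x² = x²)
(-176 + V(k)) - 193 = (-176 + 12²) - 193 = (-176 + 144) - 193 = -32 - 193 = -225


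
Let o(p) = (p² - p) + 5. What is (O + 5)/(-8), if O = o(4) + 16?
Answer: -19/4 ≈ -4.7500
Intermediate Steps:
o(p) = 5 + p² - p
O = 33 (O = (5 + 4² - 1*4) + 16 = (5 + 16 - 4) + 16 = 17 + 16 = 33)
(O + 5)/(-8) = (33 + 5)/(-8) = -⅛*38 = -19/4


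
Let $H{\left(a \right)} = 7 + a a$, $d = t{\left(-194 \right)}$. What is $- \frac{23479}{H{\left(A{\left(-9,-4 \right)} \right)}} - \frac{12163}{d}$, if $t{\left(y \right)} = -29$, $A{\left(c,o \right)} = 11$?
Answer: $\frac{875973}{3712} \approx 235.98$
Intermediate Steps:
$d = -29$
$H{\left(a \right)} = 7 + a^{2}$
$- \frac{23479}{H{\left(A{\left(-9,-4 \right)} \right)}} - \frac{12163}{d} = - \frac{23479}{7 + 11^{2}} - \frac{12163}{-29} = - \frac{23479}{7 + 121} - - \frac{12163}{29} = - \frac{23479}{128} + \frac{12163}{29} = \frac{875973}{3712}$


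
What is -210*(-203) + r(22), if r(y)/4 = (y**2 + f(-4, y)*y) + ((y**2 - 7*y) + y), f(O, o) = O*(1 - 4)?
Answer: 47030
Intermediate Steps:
f(O, o) = -3*O (f(O, o) = O*(-3) = -3*O)
r(y) = 8*y**2 + 24*y (r(y) = 4*((y**2 + (-3*(-4))*y) + ((y**2 - 7*y) + y)) = 4*((y**2 + 12*y) + (y**2 - 6*y)) = 4*(2*y**2 + 6*y) = 8*y**2 + 24*y)
-210*(-203) + r(22) = -210*(-203) + 8*22*(3 + 22) = 42630 + 8*22*25 = 42630 + 4400 = 47030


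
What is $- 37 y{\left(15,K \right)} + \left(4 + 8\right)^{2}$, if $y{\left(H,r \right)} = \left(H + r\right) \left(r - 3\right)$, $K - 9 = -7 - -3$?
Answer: $-1336$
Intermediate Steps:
$K = 5$ ($K = 9 - 4 = 5$)
$y{\left(H,r \right)} = \left(-3 + r\right) \left(H + r\right)$ ($y{\left(H,r \right)} = \left(H + r\right) \left(-3 + r\right) = \left(-3 + r\right) \left(H + r\right)$)
$- 37 y{\left(15,K \right)} + \left(4 + 8\right)^{2} = - 37 \left(5^{2} - 45 - 15 + 15 \cdot 5\right) + \left(4 + 8\right)^{2} = - 37 \left(25 - 45 - 15 + 75\right) + 12^{2} = \left(-37\right) 40 + 144 = -1480 + 144 = -1336$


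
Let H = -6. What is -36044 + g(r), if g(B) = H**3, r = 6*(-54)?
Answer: -36260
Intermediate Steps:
r = -324
g(B) = -216 (g(B) = (-6)**3 = -216)
-36044 + g(r) = -36044 - 216 = -36260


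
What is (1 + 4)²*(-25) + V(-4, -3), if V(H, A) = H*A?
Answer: -613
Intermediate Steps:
V(H, A) = A*H
(1 + 4)²*(-25) + V(-4, -3) = (1 + 4)²*(-25) - 3*(-4) = 5²*(-25) + 12 = 25*(-25) + 12 = -625 + 12 = -613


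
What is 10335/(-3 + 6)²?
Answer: 3445/3 ≈ 1148.3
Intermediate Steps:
10335/(-3 + 6)² = 10335/3² = 10335/9 = (⅑)*10335 = 3445/3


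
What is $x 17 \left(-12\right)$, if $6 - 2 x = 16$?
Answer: $1020$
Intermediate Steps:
$x = -5$ ($x = 3 - 8 = -5$)
$x 17 \left(-12\right) = \left(-5\right) 17 \left(-12\right) = \left(-85\right) \left(-12\right) = 1020$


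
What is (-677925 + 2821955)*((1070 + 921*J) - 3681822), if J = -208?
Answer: -8302370249600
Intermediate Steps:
(-677925 + 2821955)*((1070 + 921*J) - 3681822) = (-677925 + 2821955)*((1070 + 921*(-208)) - 3681822) = 2144030*((1070 - 191568) - 3681822) = 2144030*(-190498 - 3681822) = 2144030*(-3872320) = -8302370249600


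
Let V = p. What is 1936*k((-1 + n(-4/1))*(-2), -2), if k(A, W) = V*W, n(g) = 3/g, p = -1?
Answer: 3872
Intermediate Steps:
V = -1
k(A, W) = -W
1936*k((-1 + n(-4/1))*(-2), -2) = 1936*(-1*(-2)) = 1936*2 = 3872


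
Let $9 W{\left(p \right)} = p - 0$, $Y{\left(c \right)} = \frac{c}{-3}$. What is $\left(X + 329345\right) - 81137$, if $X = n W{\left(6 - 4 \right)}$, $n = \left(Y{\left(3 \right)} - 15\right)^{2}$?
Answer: $\frac{2234384}{9} \approx 2.4827 \cdot 10^{5}$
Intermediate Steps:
$Y{\left(c \right)} = - \frac{c}{3}$ ($Y{\left(c \right)} = c \left(- \frac{1}{3}\right) = - \frac{c}{3}$)
$W{\left(p \right)} = \frac{p}{9}$ ($W{\left(p \right)} = \frac{p - 0}{9} = \frac{p + 0}{9} = \frac{p}{9}$)
$n = 256$ ($n = \left(\left(- \frac{1}{3}\right) 3 - 15\right)^{2} = \left(-1 - 15\right)^{2} = \left(-16\right)^{2} = 256$)
$X = \frac{512}{9}$ ($X = 256 \frac{6 - 4}{9} = 256 \cdot \frac{1}{9} \cdot 2 = 256 \cdot \frac{2}{9} = \frac{512}{9} \approx 56.889$)
$\left(X + 329345\right) - 81137 = \left(\frac{512}{9} + 329345\right) - 81137 = \frac{2964617}{9} - 81137 = \frac{2234384}{9}$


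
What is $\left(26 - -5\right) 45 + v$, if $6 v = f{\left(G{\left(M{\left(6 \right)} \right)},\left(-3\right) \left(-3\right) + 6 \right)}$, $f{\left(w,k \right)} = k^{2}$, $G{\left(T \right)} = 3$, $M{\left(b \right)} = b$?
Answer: $\frac{2865}{2} \approx 1432.5$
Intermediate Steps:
$v = \frac{75}{2}$ ($v = \frac{\left(\left(-3\right) \left(-3\right) + 6\right)^{2}}{6} = \frac{\left(9 + 6\right)^{2}}{6} = \frac{15^{2}}{6} = \frac{1}{6} \cdot 225 = \frac{75}{2} \approx 37.5$)
$\left(26 - -5\right) 45 + v = \left(26 - -5\right) 45 + \frac{75}{2} = \left(26 + 5\right) 45 + \frac{75}{2} = 31 \cdot 45 + \frac{75}{2} = 1395 + \frac{75}{2} = \frac{2865}{2}$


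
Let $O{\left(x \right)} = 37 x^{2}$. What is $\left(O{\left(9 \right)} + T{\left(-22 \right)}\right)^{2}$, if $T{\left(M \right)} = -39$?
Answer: $8749764$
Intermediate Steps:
$\left(O{\left(9 \right)} + T{\left(-22 \right)}\right)^{2} = \left(37 \cdot 9^{2} - 39\right)^{2} = \left(37 \cdot 81 - 39\right)^{2} = \left(2997 - 39\right)^{2} = 2958^{2} = 8749764$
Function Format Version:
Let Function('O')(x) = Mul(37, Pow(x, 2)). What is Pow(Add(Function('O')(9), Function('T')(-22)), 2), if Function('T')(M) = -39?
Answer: 8749764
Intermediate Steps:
Pow(Add(Function('O')(9), Function('T')(-22)), 2) = Pow(Add(Mul(37, Pow(9, 2)), -39), 2) = Pow(Add(Mul(37, 81), -39), 2) = Pow(Add(2997, -39), 2) = Pow(2958, 2) = 8749764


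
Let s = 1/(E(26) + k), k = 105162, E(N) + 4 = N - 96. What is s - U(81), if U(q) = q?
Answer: -8512127/105088 ≈ -81.000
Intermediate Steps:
E(N) = -100 + N (E(N) = -4 + (N - 96) = -4 + (-96 + N) = -100 + N)
s = 1/105088 (s = 1/((-100 + 26) + 105162) = 1/(-74 + 105162) = 1/105088 ≈ 9.5158e-6)
s - U(81) = 1/105088 - 1*81 = 1/105088 - 81 = -8512127/105088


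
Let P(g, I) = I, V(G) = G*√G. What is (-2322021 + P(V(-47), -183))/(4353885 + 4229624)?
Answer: -2322204/8583509 ≈ -0.27054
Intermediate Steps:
V(G) = G^(3/2)
(-2322021 + P(V(-47), -183))/(4353885 + 4229624) = (-2322021 - 183)/(4353885 + 4229624) = -2322204/8583509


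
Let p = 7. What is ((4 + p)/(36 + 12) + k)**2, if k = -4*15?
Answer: 8231161/2304 ≈ 3572.6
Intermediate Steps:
k = -60
((4 + p)/(36 + 12) + k)**2 = ((4 + 7)/(36 + 12) - 60)**2 = (11/48 - 60)**2 = (-2869/48)**2 = 8231161/2304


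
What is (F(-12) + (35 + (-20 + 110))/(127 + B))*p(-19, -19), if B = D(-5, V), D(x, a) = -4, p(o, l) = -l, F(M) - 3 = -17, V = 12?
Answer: -30343/123 ≈ -246.69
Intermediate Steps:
F(M) = -14 (F(M) = 3 - 17 = -14)
B = -4
(F(-12) + (35 + (-20 + 110))/(127 + B))*p(-19, -19) = (-14 + (35 + (-20 + 110))/(127 - 4))*(-1*(-19)) = (-14 + (35 + 90)/123)*19 = (-14 + 125*(1/123))*19 = (-14 + 125/123)*19 = -1597/123*19 = -30343/123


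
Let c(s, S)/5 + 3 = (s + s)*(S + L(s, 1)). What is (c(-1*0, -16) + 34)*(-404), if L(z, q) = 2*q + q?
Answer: -7676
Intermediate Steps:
L(z, q) = 3*q
c(s, S) = -15 + 10*s*(3 + S) (c(s, S) = -15 + 5*((s + s)*(S + 3*1)) = -15 + 5*((2*s)*(S + 3)) = -15 + 5*((2*s)*(3 + S)) = -15 + 5*(2*s*(3 + S)) = -15 + 10*s*(3 + S))
(c(-1*0, -16) + 34)*(-404) = ((-15 + 30*(-1*0) + 10*(-16)*(-1*0)) + 34)*(-404) = ((-15 + 30*0 + 10*(-16)*0) + 34)*(-404) = ((-15 + 0 + 0) + 34)*(-404) = (-15 + 34)*(-404) = 19*(-404) = -7676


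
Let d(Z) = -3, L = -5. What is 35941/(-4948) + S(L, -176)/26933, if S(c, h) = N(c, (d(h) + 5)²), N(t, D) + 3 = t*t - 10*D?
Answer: -968088017/133264484 ≈ -7.2644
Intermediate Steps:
N(t, D) = -3 + t² - 10*D (N(t, D) = -3 + (t*t - 10*D) = -3 + (t² - 10*D) = -3 + t² - 10*D)
S(c, h) = -43 + c² (S(c, h) = -3 + c² - 10*(-3 + 5)² = -3 + c² - 10*2² = -3 + c² - 10*4 = -3 + c² - 40 = -43 + c²)
35941/(-4948) + S(L, -176)/26933 = 35941/(-4948) + (-43 + (-5)²)/26933 = 35941*(-1/4948) + (-43 + 25)*(1/26933) = -35941/4948 - 18*1/26933 = -35941/4948 - 18/26933 = -968088017/133264484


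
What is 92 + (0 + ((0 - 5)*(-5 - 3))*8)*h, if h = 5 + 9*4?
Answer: 13212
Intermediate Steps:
h = 41 (h = 5 + 36 = 41)
92 + (0 + ((0 - 5)*(-5 - 3))*8)*h = 92 + (0 + ((0 - 5)*(-5 - 3))*8)*41 = 92 + (0 - 5*(-8)*8)*41 = 92 + (0 + 40*8)*41 = 92 + (0 + 320)*41 = 92 + 320*41 = 92 + 13120 = 13212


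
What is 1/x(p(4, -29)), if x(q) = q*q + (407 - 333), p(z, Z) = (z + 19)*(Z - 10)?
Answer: 1/804683 ≈ 1.2427e-6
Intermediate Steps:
p(z, Z) = (-10 + Z)*(19 + z) (p(z, Z) = (19 + z)*(-10 + Z) = (-10 + Z)*(19 + z))
x(q) = 74 + q**2 (x(q) = q**2 + 74 = 74 + q**2)
1/x(p(4, -29)) = 1/(74 + (-190 - 10*4 + 19*(-29) - 29*4)**2) = 1/(74 + (-190 - 40 - 551 - 116)**2) = 1/(74 + (-897)**2) = 1/(74 + 804609) = 1/804683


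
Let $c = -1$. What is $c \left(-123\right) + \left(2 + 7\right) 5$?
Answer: $168$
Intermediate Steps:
$c \left(-123\right) + \left(2 + 7\right) 5 = \left(-1\right) \left(-123\right) + \left(2 + 7\right) 5 = 123 + 9 \cdot 5 = 123 + 45 = 168$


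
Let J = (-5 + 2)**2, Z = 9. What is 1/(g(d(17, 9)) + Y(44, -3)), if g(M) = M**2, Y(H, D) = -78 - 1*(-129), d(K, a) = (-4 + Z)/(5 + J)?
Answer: 196/10021 ≈ 0.019559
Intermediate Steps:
J = 9 (J = (-3)**2 = 9)
d(K, a) = 5/14 (d(K, a) = (-4 + 9)/(5 + 9) = 5/14)
Y(H, D) = 51 (Y(H, D) = -78 + 129 = 51)
1/(g(d(17, 9)) + Y(44, -3)) = 1/((5/14)**2 + 51) = 1/(25/196 + 51) = 1/(10021/196) = 196/10021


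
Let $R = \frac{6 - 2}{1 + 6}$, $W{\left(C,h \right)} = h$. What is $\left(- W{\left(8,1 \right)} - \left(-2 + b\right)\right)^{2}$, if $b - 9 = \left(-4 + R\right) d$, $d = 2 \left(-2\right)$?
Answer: $\frac{23104}{49} \approx 471.51$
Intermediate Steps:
$d = -4$
$R = \frac{4}{7} \approx 0.57143$
$b = \frac{159}{7}$ ($b = 9 + \left(-4 + \frac{4}{7}\right) \left(-4\right) = 9 - - \frac{96}{7} = 9 + \frac{96}{7} = \frac{159}{7} \approx 22.714$)
$\left(- W{\left(8,1 \right)} - \left(-2 + b\right)\right)^{2} = \left(\left(-1\right) 1 + \left(2 - \frac{159}{7}\right)\right)^{2} = \left(-1 + \left(2 - \frac{159}{7}\right)\right)^{2} = \left(-1 - \frac{145}{7}\right)^{2} = \left(- \frac{152}{7}\right)^{2} = \frac{23104}{49}$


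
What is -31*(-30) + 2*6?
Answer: 942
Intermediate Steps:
-31*(-30) + 2*6 = 930 + 12 = 942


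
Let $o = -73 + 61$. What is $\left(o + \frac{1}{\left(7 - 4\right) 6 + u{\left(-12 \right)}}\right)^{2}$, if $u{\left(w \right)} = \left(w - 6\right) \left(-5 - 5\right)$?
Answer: $\frac{5640625}{39204} \approx 143.88$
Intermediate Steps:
$u{\left(w \right)} = 60 - 10 w$ ($u{\left(w \right)} = \left(-6 + w\right) \left(-10\right) = 60 - 10 w$)
$o = -12$
$\left(o + \frac{1}{\left(7 - 4\right) 6 + u{\left(-12 \right)}}\right)^{2} = \left(-12 + \frac{1}{\left(7 - 4\right) 6 + \left(60 - -120\right)}\right)^{2} = \left(-12 + \frac{1}{3 \cdot 6 + \left(60 + 120\right)}\right)^{2} = \left(-12 + \frac{1}{18 + 180}\right)^{2} = \left(-12 + \frac{1}{198}\right)^{2} = \left(- \frac{2375}{198}\right)^{2} = \frac{5640625}{39204}$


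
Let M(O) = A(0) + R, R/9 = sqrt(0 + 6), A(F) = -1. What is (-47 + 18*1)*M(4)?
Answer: 29 - 261*sqrt(6) ≈ -610.32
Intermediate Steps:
R = 9*sqrt(6) (R = 9*sqrt(0 + 6) = 9*sqrt(6) ≈ 22.045)
M(O) = -1 + 9*sqrt(6)
(-47 + 18*1)*M(4) = (-47 + 18*1)*(-1 + 9*sqrt(6)) = (-47 + 18)*(-1 + 9*sqrt(6)) = -29*(-1 + 9*sqrt(6)) = 29 - 261*sqrt(6)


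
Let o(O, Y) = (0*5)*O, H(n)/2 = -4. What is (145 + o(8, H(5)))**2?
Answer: 21025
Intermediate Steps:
H(n) = -8 (H(n) = 2*(-4) = -8)
o(O, Y) = 0 (o(O, Y) = 0*O = 0)
(145 + o(8, H(5)))**2 = (145 + 0)**2 = 145**2 = 21025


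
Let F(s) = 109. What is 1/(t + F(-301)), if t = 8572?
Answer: 1/8681 ≈ 0.00011519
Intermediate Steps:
1/(t + F(-301)) = 1/(8572 + 109) = 1/8681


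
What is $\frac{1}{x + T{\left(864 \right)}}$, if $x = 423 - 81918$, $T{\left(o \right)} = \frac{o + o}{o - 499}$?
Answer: $- \frac{365}{29743947} \approx -1.2271 \cdot 10^{-5}$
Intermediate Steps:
$T{\left(o \right)} = \frac{2 o}{-499 + o}$
$x = -81495$ ($x = 423 - 81918 = -81495$)
$\frac{1}{x + T{\left(864 \right)}} = \frac{1}{-81495 + 2 \cdot 864 \frac{1}{-499 + 864}} = \frac{1}{-81495 + 2 \cdot 864 \cdot \frac{1}{365}} = \frac{1}{-81495 + \frac{1728}{365}} = \frac{1}{- \frac{29743947}{365}} = - \frac{365}{29743947}$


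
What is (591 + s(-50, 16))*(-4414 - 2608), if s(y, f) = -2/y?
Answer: -103757072/25 ≈ -4.1503e+6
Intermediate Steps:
(591 + s(-50, 16))*(-4414 - 2608) = (591 - 2/(-50))*(-4414 - 2608) = (591 - 2*(-1/50))*(-7022) = (591 + 1/25)*(-7022) = (14776/25)*(-7022) = -103757072/25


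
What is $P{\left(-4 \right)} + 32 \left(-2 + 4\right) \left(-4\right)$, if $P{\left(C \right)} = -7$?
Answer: $-263$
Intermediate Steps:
$P{\left(-4 \right)} + 32 \left(-2 + 4\right) \left(-4\right) = -7 + 32 \left(-2 + 4\right) \left(-4\right) = -7 + 32 \cdot 2 \left(-4\right) = -7 + 32 \left(-8\right) = -7 - 256 = -263$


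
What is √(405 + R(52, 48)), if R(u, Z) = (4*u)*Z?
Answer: √10389 ≈ 101.93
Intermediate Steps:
R(u, Z) = 4*Z*u
√(405 + R(52, 48)) = √(405 + 4*48*52) = √(405 + 9984) = √10389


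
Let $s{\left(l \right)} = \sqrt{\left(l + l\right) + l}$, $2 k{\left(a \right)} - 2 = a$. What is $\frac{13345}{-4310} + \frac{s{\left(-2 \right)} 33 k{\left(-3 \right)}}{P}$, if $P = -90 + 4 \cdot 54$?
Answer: $- \frac{2669}{862} - \frac{11 i \sqrt{6}}{84} \approx -3.0963 - 0.32077 i$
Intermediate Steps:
$k{\left(a \right)} = 1 + \frac{a}{2}$
$P = 126$ ($P = -90 + 216 = 126$)
$s{\left(l \right)} = \sqrt{3} \sqrt{l}$ ($s{\left(l \right)} = \sqrt{2 l + l} = \sqrt{3 l} = \sqrt{3} \sqrt{l}$)
$\frac{13345}{-4310} + \frac{s{\left(-2 \right)} 33 k{\left(-3 \right)}}{P} = \frac{13345}{-4310} + \frac{\sqrt{3} \sqrt{-2} \cdot 33 \left(1 + \frac{1}{2} \left(-3\right)\right)}{126} = 13345 \left(- \frac{1}{4310}\right) + \sqrt{3} i \sqrt{2} \cdot 33 \left(1 - \frac{3}{2}\right) \frac{1}{126} = - \frac{2669}{862} + i \sqrt{6} \cdot 33 \left(- \frac{1}{2}\right) \frac{1}{126} = - \frac{2669}{862} + 33 i \sqrt{6} \left(- \frac{1}{2}\right) \frac{1}{126} = - \frac{2669}{862} + - \frac{33 i \sqrt{6}}{2} \cdot \frac{1}{126} = - \frac{2669}{862} - \frac{11 i \sqrt{6}}{84}$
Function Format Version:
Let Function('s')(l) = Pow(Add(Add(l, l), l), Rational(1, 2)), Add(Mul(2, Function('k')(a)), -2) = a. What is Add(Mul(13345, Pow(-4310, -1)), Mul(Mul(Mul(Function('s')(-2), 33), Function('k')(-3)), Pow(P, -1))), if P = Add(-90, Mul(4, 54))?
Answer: Add(Rational(-2669, 862), Mul(Rational(-11, 84), I, Pow(6, Rational(1, 2)))) ≈ Add(-3.0963, Mul(-0.32077, I))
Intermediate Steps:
Function('k')(a) = Add(1, Mul(Rational(1, 2), a))
P = 126 (P = Add(-90, 216) = 126)
Function('s')(l) = Mul(Pow(3, Rational(1, 2)), Pow(l, Rational(1, 2))) (Function('s')(l) = Pow(Add(Mul(2, l), l), Rational(1, 2)) = Pow(Mul(3, l), Rational(1, 2)) = Mul(Pow(3, Rational(1, 2)), Pow(l, Rational(1, 2))))
Add(Mul(13345, Pow(-4310, -1)), Mul(Mul(Mul(Function('s')(-2), 33), Function('k')(-3)), Pow(P, -1))) = Add(Mul(13345, Pow(-4310, -1)), Mul(Mul(Mul(Mul(Pow(3, Rational(1, 2)), Pow(-2, Rational(1, 2))), 33), Add(1, Mul(Rational(1, 2), -3))), Pow(126, -1))) = Add(Mul(13345, Rational(-1, 4310)), Mul(Mul(Mul(Mul(Pow(3, Rational(1, 2)), Mul(I, Pow(2, Rational(1, 2)))), 33), Add(1, Rational(-3, 2))), Rational(1, 126))) = Add(Rational(-2669, 862), Mul(Mul(Mul(Mul(I, Pow(6, Rational(1, 2))), 33), Rational(-1, 2)), Rational(1, 126))) = Add(Rational(-2669, 862), Mul(Mul(Mul(33, I, Pow(6, Rational(1, 2))), Rational(-1, 2)), Rational(1, 126))) = Add(Rational(-2669, 862), Mul(Mul(Rational(-33, 2), I, Pow(6, Rational(1, 2))), Rational(1, 126))) = Add(Rational(-2669, 862), Mul(Rational(-11, 84), I, Pow(6, Rational(1, 2))))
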